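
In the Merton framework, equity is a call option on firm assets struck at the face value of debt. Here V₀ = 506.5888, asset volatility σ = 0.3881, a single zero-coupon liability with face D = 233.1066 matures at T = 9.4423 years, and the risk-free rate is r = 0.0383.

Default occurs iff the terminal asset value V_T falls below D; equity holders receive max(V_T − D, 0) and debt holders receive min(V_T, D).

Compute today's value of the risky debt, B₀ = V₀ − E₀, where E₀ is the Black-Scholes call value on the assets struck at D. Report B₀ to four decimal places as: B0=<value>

B0=134.5367

d₁ = [ln(V₀/D) + (r + σ²/2)T] / (σ√T)
   = [ln(506.5888/233.1066) + (0.0383 + 0.5·0.3881²)·9.4423] / (0.3881·√9.4423)
   = [0.776204 + 1.072747] / 1.192566 = 1.550397
d₂ = d₁ − σ√T = 1.550397 − 1.192566 = 0.357831
N(d₁) = 0.939477,  N(d₂) = 0.639765,  e^(−rT) = 0.696533
E₀ = V₀·N(d₁) − D·e^(−rT)·N(d₂)
   = 506.5888·0.939477 − 233.1066·0.696533·0.639765 = 372.052096
B₀ = V₀ − E₀ = 506.5888 − 372.052096 = 134.536704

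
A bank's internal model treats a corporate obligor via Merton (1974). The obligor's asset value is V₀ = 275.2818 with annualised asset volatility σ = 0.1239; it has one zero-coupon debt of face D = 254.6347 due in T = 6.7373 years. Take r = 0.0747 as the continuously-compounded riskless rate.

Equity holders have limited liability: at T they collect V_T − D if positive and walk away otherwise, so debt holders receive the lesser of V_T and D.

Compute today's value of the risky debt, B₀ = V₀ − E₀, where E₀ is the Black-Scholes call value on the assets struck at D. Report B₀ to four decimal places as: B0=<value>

B0=153.0200

d₁ = [ln(V₀/D) + (r + σ²/2)T] / (σ√T)
   = [ln(275.2818/254.6347) + (0.0747 + 0.5·0.1239²)·6.7373] / (0.1239·√6.7373)
   = [0.077965 + 0.554989] / 0.321599 = 1.968150
d₂ = d₁ − σ√T = 1.968150 − 0.321599 = 1.646552
N(d₁) = 0.975475,  N(d₂) = 0.950175,  e^(−rT) = 0.604547
E₀ = V₀·N(d₁) − D·e^(−rT)·N(d₂)
   = 275.2818·0.975475 − 254.6347·0.604547·0.950175 = 122.261844
B₀ = V₀ − E₀ = 275.2818 − 122.261844 = 153.019956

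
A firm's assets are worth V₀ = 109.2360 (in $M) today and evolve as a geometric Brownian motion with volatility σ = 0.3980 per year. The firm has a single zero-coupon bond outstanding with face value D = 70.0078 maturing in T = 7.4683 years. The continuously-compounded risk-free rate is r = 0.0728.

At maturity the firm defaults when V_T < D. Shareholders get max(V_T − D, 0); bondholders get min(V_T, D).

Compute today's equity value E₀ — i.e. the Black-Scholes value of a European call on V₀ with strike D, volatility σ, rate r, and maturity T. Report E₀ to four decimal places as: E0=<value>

E0=75.1313

d₁ = [ln(V₀/D) + (r + σ²/2)T] / (σ√T)
   = [ln(109.2360/70.0078) + (0.0728 + 0.5·0.3980²)·7.4683] / (0.3980·√7.4683)
   = [0.444904 + 1.135197] / 1.087662 = 1.452750
d₂ = d₁ − σ√T = 1.452750 − 1.087662 = 0.365088
N(d₁) = 0.926853,  N(d₂) = 0.642477,  e^(−rT) = 0.580601
E₀ = V₀·N(d₁) − D·e^(−rT)·N(d₂)
   = 109.2360·0.926853 − 70.0078·0.580601·0.642477 = 75.131268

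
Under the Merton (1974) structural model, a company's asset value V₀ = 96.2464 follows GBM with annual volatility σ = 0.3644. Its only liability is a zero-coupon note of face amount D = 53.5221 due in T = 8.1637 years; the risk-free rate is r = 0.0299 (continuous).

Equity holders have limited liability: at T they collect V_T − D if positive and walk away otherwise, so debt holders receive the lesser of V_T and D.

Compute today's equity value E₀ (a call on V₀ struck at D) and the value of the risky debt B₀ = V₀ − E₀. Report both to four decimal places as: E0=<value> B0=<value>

d₁ = [ln(V₀/D) + (r + σ²/2)T] / (σ√T)
   = [ln(96.2464/53.5221) + (0.0299 + 0.5·0.3644²)·8.1637] / (0.3644·√8.1637)
   = [0.586817 + 0.786113] / 1.041171 = 1.318640
d₂ = d₁ − σ√T = 1.318640 − 1.041171 = 0.277470
N(d₁) = 0.906355,  N(d₂) = 0.609290,  e^(−rT) = 0.783413
E₀ = V₀·N(d₁) − D·e^(−rT)·N(d₂)
   = 96.2464·0.906355 − 53.5221·0.783413·0.609290 = 61.685933
B₀ = V₀ − E₀ = 96.2464 − 61.685933 = 34.560467

E0=61.6859 B0=34.5605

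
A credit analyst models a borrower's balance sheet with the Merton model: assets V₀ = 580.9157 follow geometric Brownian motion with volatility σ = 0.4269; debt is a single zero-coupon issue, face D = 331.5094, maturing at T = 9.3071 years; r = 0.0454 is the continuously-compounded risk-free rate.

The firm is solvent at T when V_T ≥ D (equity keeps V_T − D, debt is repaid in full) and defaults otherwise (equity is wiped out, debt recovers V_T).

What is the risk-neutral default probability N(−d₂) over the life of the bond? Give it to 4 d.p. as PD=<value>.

d₁ = [ln(V₀/D) + (r + σ²/2)T] / (σ√T)
   = [ln(580.9157/331.5094) + (0.0454 + 0.5·0.4269²)·9.3071] / (0.4269·√9.3071)
   = [0.560949 + 1.270622] / 1.302367 = 1.406341
d₂ = d₁ − σ√T = 1.406341 − 1.302367 = 0.103974
risk-neutral PD = N(−d₂) = N(-0.103974) = 0.458595

PD=0.4586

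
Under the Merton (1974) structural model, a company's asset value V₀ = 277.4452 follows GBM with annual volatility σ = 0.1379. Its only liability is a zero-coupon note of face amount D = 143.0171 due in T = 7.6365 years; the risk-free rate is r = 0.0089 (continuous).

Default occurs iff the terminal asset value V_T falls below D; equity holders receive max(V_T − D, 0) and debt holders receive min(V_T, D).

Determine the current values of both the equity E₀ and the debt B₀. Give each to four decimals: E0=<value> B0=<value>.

E0=144.5898 B0=132.8554

d₁ = [ln(V₀/D) + (r + σ²/2)T] / (σ√T)
   = [ln(277.4452/143.0171) + (0.0089 + 0.5·0.1379²)·7.6365] / (0.1379·√7.6365)
   = [0.662659 + 0.140574] / 0.381076 = 2.107805
d₂ = d₁ − σ√T = 2.107805 − 0.381076 = 1.726729
N(d₁) = 0.982476,  N(d₂) = 0.957892,  e^(−rT) = 0.934293
E₀ = V₀·N(d₁) − D·e^(−rT)·N(d₂)
   = 277.4452·0.982476 − 143.0171·0.934293·0.957892 = 144.589838
B₀ = V₀ − E₀ = 277.4452 − 144.589838 = 132.855362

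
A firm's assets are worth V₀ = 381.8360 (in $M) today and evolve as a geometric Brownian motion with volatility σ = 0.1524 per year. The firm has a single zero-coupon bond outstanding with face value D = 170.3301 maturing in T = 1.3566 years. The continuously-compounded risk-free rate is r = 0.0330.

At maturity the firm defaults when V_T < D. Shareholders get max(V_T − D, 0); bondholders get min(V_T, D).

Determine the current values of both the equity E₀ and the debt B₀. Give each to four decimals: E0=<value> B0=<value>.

d₁ = [ln(V₀/D) + (r + σ²/2)T] / (σ√T)
   = [ln(381.8360/170.3301) + (0.0330 + 0.5·0.1524²)·1.3566] / (0.1524·√1.3566)
   = [0.807253 + 0.060522] / 0.177505 = 4.888731
d₂ = d₁ − σ√T = 4.888731 − 0.177505 = 4.711226
N(d₁) = 0.999999,  N(d₂) = 0.999999,  e^(−rT) = 0.956219
E₀ = V₀·N(d₁) − D·e^(−rT)·N(d₂)
   = 381.8360·0.999999 − 170.3301·0.956219·0.999999 = 218.963045
B₀ = V₀ − E₀ = 381.8360 − 218.963045 = 162.872955

E0=218.9630 B0=162.8730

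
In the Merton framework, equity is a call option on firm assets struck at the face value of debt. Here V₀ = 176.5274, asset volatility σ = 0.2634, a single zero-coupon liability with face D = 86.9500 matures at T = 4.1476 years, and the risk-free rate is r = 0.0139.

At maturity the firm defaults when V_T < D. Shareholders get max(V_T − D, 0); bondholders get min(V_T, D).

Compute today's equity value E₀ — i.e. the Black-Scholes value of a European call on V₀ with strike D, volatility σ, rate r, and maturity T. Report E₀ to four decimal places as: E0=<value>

d₁ = [ln(V₀/D) + (r + σ²/2)T] / (σ√T)
   = [ln(176.5274/86.9500) + (0.0139 + 0.5·0.2634²)·4.1476] / (0.2634·√4.1476)
   = [0.708143 + 0.201531] / 0.536431 = 1.695788
d₂ = d₁ − σ√T = 1.695788 − 0.536431 = 1.159356
N(d₁) = 0.955037,  N(d₂) = 0.876845,  e^(−rT) = 0.943979
E₀ = V₀·N(d₁) − D·e^(−rT)·N(d₂)
   = 176.5274·0.955037 − 86.9500·0.943979·0.876845 = 96.619713

E0=96.6197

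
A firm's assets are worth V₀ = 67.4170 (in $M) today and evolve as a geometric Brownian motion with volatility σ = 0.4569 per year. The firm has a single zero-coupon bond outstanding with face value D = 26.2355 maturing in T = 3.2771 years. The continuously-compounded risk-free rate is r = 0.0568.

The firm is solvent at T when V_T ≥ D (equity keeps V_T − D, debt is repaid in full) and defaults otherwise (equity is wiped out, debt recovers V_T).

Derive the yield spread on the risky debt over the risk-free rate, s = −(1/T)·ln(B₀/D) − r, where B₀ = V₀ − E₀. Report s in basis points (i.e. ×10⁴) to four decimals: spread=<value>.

d₁ = [ln(V₀/D) + (r + σ²/2)T] / (σ√T)
   = [ln(67.4170/26.2355) + (0.0568 + 0.5·0.4569²)·3.2771] / (0.4569·√3.2771)
   = [0.943784 + 0.528199] / 0.827115 = 1.779659
d₂ = d₁ − σ√T = 1.779659 − 0.827115 = 0.952544
N(d₁) = 0.962434,  N(d₂) = 0.829589,  e^(−rT) = 0.830158
E₀ = V₀·N(d₁) − D·e^(−rT)·N(d₂)
   = 67.4170·0.962434 − 26.2355·0.830158·0.829589 = 46.816288
B₀ = V₀ − E₀ = 67.4170 − 46.816288 = 20.600712
spread = −(1/T)·ln(B₀/D) − r = −(1/3.2771)·ln(20.600712/26.2355) − 0.0568 = 0.01698103
in basis points: 0.01698103 × 10⁴ = 169.8103 bp

spread=169.8103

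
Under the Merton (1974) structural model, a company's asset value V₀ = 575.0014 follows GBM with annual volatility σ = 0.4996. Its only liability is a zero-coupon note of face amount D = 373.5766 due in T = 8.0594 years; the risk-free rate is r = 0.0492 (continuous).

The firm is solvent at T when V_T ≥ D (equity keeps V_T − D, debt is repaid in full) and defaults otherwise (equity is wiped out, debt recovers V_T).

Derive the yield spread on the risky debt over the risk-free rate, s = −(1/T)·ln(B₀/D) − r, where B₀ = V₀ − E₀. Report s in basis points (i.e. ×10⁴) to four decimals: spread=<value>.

d₁ = [ln(V₀/D) + (r + σ²/2)T] / (σ√T)
   = [ln(575.0014/373.5766) + (0.0492 + 0.5·0.4996²)·8.0594] / (0.4996·√8.0594)
   = [0.431249 + 1.402336] / 1.418319 = 1.292788
d₂ = d₁ − σ√T = 1.292788 − 1.418319 = -0.125530
N(d₁) = 0.901958,  N(d₂) = 0.450052,  e^(−rT) = 0.672655
E₀ = V₀·N(d₁) − D·e^(−rT)·N(d₂)
   = 575.0014·0.901958 − 373.5766·0.672655·0.450052 = 405.534290
B₀ = V₀ − E₀ = 575.0014 − 405.534290 = 169.467110
spread = −(1/T)·ln(B₀/D) − r = −(1/8.0594)·ln(169.467110/373.5766) − 0.0492 = 0.04887978
in basis points: 0.04887978 × 10⁴ = 488.7978 bp

spread=488.7978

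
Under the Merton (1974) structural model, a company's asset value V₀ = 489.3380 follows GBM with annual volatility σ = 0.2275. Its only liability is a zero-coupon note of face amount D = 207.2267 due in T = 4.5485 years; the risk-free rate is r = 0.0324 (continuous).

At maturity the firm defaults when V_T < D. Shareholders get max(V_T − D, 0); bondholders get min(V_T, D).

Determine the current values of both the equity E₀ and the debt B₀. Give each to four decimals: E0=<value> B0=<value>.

E0=311.4793 B0=177.8587

d₁ = [ln(V₀/D) + (r + σ²/2)T] / (σ√T)
   = [ln(489.3380/207.2267) + (0.0324 + 0.5·0.2275²)·4.5485] / (0.2275·√4.5485)
   = [0.859240 + 0.265078] / 0.485194 = 2.317254
d₂ = d₁ − σ√T = 2.317254 − 0.485194 = 1.832060
N(d₁) = 0.989755,  N(d₂) = 0.966529,  e^(−rT) = 0.862973
E₀ = V₀·N(d₁) − D·e^(−rT)·N(d₂)
   = 489.3380·0.989755 − 207.2267·0.862973·0.966529 = 311.479326
B₀ = V₀ − E₀ = 489.3380 − 311.479326 = 177.858674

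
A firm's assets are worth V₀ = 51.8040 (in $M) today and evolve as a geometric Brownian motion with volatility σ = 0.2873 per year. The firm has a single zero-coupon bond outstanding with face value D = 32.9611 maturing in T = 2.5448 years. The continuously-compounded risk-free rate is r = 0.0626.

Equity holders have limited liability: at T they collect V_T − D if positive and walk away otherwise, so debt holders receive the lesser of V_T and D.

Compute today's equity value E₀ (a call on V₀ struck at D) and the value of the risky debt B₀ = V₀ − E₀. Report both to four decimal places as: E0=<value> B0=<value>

d₁ = [ln(V₀/D) + (r + σ²/2)T] / (σ√T)
   = [ln(51.8040/32.9611) + (0.0626 + 0.5·0.2873²)·2.5448] / (0.2873·√2.5448)
   = [0.452139 + 0.264330] / 0.458313 = 1.563274
d₂ = d₁ − σ√T = 1.563274 − 0.458313 = 1.104961
N(d₁) = 0.941006,  N(d₂) = 0.865412,  e^(−rT) = 0.852737
E₀ = V₀·N(d₁) − D·e^(−rT)·N(d₂)
   = 51.8040·0.941006 − 32.9611·0.852737·0.865412 = 24.423624
B₀ = V₀ − E₀ = 51.8040 − 24.423624 = 27.380376

E0=24.4236 B0=27.3804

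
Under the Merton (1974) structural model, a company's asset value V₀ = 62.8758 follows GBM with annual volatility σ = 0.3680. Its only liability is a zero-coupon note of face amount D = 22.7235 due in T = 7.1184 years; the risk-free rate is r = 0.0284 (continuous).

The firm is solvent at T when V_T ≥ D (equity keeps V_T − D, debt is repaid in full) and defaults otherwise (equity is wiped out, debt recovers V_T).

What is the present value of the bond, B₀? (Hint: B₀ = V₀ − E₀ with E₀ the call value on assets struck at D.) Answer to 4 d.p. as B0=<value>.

d₁ = [ln(V₀/D) + (r + σ²/2)T] / (σ√T)
   = [ln(62.8758/22.7235) + (0.0284 + 0.5·0.3680²)·7.1184] / (0.3680·√7.1184)
   = [1.017762 + 0.684164] / 0.981836 = 1.733411
d₂ = d₁ − σ√T = 1.733411 − 0.981836 = 0.751575
N(d₁) = 0.958489,  N(d₂) = 0.773847,  e^(−rT) = 0.816962
E₀ = V₀·N(d₁) − D·e^(−rT)·N(d₂)
   = 62.8758·0.958489 − 22.7235·0.816962·0.773847 = 45.899869
B₀ = V₀ − E₀ = 62.8758 − 45.899869 = 16.975931

B0=16.9759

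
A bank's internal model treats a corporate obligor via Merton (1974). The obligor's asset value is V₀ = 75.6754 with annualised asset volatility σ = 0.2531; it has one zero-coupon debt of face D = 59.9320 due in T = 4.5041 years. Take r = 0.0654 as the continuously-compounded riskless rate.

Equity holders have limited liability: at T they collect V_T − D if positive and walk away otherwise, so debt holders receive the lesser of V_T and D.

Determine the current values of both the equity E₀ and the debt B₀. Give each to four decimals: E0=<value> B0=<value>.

E0=33.6629 B0=42.0125

d₁ = [ln(V₀/D) + (r + σ²/2)T] / (σ√T)
   = [ln(75.6754/59.9320) + (0.0654 + 0.5·0.2531²)·4.5041] / (0.2531·√4.5041)
   = [0.233243 + 0.438834] / 0.537151 = 1.251187
d₂ = d₁ − σ√T = 1.251187 − 0.537151 = 0.714037
N(d₁) = 0.894567,  N(d₂) = 0.762398,  e^(−rT) = 0.744853
E₀ = V₀·N(d₁) − D·e^(−rT)·N(d₂)
   = 75.6754·0.894567 − 59.9320·0.744853·0.762398 = 33.662863
B₀ = V₀ − E₀ = 75.6754 − 33.662863 = 42.012537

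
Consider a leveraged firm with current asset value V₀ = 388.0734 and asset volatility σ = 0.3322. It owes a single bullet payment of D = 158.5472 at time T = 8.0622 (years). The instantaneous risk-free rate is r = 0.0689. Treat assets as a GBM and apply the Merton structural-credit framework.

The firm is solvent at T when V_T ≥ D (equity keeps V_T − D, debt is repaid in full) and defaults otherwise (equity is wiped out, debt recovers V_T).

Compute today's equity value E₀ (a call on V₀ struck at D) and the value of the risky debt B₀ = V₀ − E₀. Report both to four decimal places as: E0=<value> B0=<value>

E0=301.4918 B0=86.5816

d₁ = [ln(V₀/D) + (r + σ²/2)T] / (σ√T)
   = [ln(388.0734/158.5472) + (0.0689 + 0.5·0.3322²)·8.0622] / (0.3322·√8.0622)
   = [0.895142 + 1.000345] / 0.943249 = 2.009530
d₂ = d₁ − σ√T = 2.009530 − 0.943249 = 1.066281
N(d₁) = 0.977760,  N(d₂) = 0.856852,  e^(−rT) = 0.573794
E₀ = V₀·N(d₁) − D·e^(−rT)·N(d₂)
   = 388.0734·0.977760 − 158.5472·0.573794·0.856852 = 301.491785
B₀ = V₀ − E₀ = 388.0734 − 301.491785 = 86.581615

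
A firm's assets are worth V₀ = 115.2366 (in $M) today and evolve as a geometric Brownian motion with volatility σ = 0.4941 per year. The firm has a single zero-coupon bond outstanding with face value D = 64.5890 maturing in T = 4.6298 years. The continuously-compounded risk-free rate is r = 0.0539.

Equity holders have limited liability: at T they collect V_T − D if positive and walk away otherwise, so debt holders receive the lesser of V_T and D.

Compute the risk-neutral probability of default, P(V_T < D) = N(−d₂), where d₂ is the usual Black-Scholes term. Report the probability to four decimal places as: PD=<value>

PD=0.4022

d₁ = [ln(V₀/D) + (r + σ²/2)T] / (σ√T)
   = [ln(115.2366/64.5890) + (0.0539 + 0.5·0.4941²)·4.6298] / (0.4941·√4.6298)
   = [0.578943 + 0.814694] / 1.063153 = 1.310852
d₂ = d₁ − σ√T = 1.310852 − 1.063153 = 0.247699
risk-neutral PD = N(−d₂) = N(-0.247699) = 0.402184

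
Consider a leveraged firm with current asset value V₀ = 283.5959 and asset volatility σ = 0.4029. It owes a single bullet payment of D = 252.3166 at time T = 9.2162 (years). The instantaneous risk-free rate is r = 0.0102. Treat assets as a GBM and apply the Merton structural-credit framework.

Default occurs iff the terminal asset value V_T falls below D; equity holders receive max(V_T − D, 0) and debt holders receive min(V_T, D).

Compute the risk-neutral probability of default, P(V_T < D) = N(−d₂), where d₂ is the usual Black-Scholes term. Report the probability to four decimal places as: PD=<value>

PD=0.6697

d₁ = [ln(V₀/D) + (r + σ²/2)T] / (σ√T)
   = [ln(283.5959/252.3166) + (0.0102 + 0.5·0.4029²)·9.2162] / (0.4029·√9.2162)
   = [0.116866 + 0.842031] / 1.223132 = 0.783968
d₂ = d₁ − σ√T = 0.783968 − 1.223132 = -0.439163
risk-neutral PD = N(−d₂) = N(0.439163) = 0.669728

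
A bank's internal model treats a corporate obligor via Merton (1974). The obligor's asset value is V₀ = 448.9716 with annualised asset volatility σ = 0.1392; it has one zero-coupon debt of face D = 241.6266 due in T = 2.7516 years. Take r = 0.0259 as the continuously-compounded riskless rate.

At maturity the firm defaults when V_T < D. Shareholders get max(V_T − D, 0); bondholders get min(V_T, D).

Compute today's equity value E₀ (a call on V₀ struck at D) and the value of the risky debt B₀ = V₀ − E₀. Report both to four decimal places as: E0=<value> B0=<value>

d₁ = [ln(V₀/D) + (r + σ²/2)T] / (σ√T)
   = [ln(448.9716/241.6266) + (0.0259 + 0.5·0.1392²)·2.7516] / (0.1392·√2.7516)
   = [0.619566 + 0.097925] / 0.230904 = 3.107309
d₂ = d₁ − σ√T = 3.107309 − 0.230904 = 2.876405
N(d₁) = 0.999056,  N(d₂) = 0.997989,  e^(−rT) = 0.931214
E₀ = V₀·N(d₁) − D·e^(−rT)·N(d₂)
   = 448.9716·0.999056 − 241.6266·0.931214·0.997989 = 223.994287
B₀ = V₀ − E₀ = 448.9716 − 223.994287 = 224.977313

E0=223.9943 B0=224.9773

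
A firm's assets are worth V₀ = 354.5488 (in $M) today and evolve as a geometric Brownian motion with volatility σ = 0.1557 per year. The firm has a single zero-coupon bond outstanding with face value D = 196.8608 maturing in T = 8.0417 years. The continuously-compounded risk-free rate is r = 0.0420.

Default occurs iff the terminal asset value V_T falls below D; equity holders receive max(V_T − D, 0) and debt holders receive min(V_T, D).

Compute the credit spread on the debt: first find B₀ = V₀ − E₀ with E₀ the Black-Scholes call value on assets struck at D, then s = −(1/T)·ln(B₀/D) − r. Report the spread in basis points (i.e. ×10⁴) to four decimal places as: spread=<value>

spread=5.5859

d₁ = [ln(V₀/D) + (r + σ²/2)T] / (σ√T)
   = [ln(354.5488/196.8608) + (0.0420 + 0.5·0.1557²)·8.0417] / (0.1557·√8.0417)
   = [0.588349 + 0.435227] / 0.441532 = 2.318235
d₂ = d₁ − σ√T = 2.318235 − 0.441532 = 1.876703
N(d₁) = 0.989782,  N(d₂) = 0.969721,  e^(−rT) = 0.713373
E₀ = V₀·N(d₁) − D·e^(−rT)·N(d₂)
   = 354.5488·0.989782 − 196.8608·0.713373·0.969721 = 214.743115
B₀ = V₀ − E₀ = 354.5488 − 214.743115 = 139.805685
spread = −(1/T)·ln(B₀/D) − r = −(1/8.0417)·ln(139.805685/196.8608) − 0.0420 = 0.00055859
in basis points: 0.00055859 × 10⁴ = 5.5859 bp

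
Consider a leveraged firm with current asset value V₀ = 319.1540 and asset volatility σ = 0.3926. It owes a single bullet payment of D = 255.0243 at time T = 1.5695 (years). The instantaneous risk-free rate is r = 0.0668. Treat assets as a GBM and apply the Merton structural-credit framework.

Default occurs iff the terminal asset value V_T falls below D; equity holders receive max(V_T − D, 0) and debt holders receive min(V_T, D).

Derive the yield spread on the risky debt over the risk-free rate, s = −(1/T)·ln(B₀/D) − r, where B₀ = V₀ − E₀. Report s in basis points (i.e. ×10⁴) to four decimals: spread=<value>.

d₁ = [ln(V₀/D) + (r + σ²/2)T] / (σ√T)
   = [ln(319.1540/255.0243) + (0.0668 + 0.5·0.3926²)·1.5695] / (0.3926·√1.5695)
   = [0.224315 + 0.225800] / 0.491848 = 0.915150
d₂ = d₁ − σ√T = 0.915150 − 0.491848 = 0.423302
N(d₁) = 0.819944,  N(d₂) = 0.663963,  e^(−rT) = 0.900466
E₀ = V₀·N(d₁) − D·e^(−rT)·N(d₂)
   = 319.1540·0.819944 − 255.0243·0.900466·0.663963 = 109.215400
B₀ = V₀ − E₀ = 319.1540 − 109.215400 = 209.938600
spread = −(1/T)·ln(B₀/D) − r = −(1/1.5695)·ln(209.938600/255.0243) − 0.0668 = 0.05715268
in basis points: 0.05715268 × 10⁴ = 571.5268 bp

spread=571.5268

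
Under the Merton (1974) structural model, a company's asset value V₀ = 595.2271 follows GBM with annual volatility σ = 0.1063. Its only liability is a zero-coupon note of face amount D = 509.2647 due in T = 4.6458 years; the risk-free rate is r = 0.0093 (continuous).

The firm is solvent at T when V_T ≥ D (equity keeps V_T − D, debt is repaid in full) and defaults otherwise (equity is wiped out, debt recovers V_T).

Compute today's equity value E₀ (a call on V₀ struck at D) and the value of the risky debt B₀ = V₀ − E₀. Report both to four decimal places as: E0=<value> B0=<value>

E0=120.5559 B0=474.6712

d₁ = [ln(V₀/D) + (r + σ²/2)T] / (σ√T)
   = [ln(595.2271/509.2647) + (0.0093 + 0.5·0.1063²)·4.6458] / (0.1063·√4.6458)
   = [0.155975 + 0.069454] / 0.229120 = 0.983890
d₂ = d₁ − σ√T = 0.983890 − 0.229120 = 0.754769
N(d₁) = 0.837415,  N(d₂) = 0.774806,  e^(−rT) = 0.957714
E₀ = V₀·N(d₁) − D·e^(−rT)·N(d₂)
   = 595.2271·0.837415 − 509.2647·0.957714·0.774806 = 120.555883
B₀ = V₀ − E₀ = 595.2271 − 120.555883 = 474.671217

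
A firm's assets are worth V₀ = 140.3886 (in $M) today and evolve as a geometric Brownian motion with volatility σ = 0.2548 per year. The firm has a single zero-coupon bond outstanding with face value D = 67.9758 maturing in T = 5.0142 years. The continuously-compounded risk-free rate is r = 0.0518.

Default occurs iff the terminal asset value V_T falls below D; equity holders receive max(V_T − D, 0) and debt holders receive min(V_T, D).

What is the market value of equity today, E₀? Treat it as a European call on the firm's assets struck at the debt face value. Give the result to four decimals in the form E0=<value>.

d₁ = [ln(V₀/D) + (r + σ²/2)T] / (σ√T)
   = [ln(140.3886/67.9758) + (0.0518 + 0.5·0.2548²)·5.0142] / (0.2548·√5.0142)
   = [0.725263 + 0.422504] / 0.570559 = 2.011654
d₂ = d₁ − σ√T = 2.011654 − 0.570559 = 1.441096
N(d₁) = 0.977872,  N(d₂) = 0.925221,  e^(−rT) = 0.771256
E₀ = V₀·N(d₁) − D·e^(−rT)·N(d₂)
   = 140.3886·0.977872 − 67.9758·0.771256·0.925221 = 88.775751

E0=88.7758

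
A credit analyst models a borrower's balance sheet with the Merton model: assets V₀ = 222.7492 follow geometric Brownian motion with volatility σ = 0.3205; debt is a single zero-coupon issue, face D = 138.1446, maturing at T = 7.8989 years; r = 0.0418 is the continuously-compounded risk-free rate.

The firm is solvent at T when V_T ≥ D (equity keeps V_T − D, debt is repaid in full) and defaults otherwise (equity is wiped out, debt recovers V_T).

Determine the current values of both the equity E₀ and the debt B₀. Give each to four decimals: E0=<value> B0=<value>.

E0=136.1699 B0=86.5793

d₁ = [ln(V₀/D) + (r + σ²/2)T] / (σ√T)
   = [ln(222.7492/138.1446) + (0.0418 + 0.5·0.3205²)·7.8989] / (0.3205·√7.8989)
   = [0.477746 + 0.735863] / 0.900765 = 1.347309
d₂ = d₁ − σ√T = 1.347309 − 0.900765 = 0.446544
N(d₁) = 0.911060,  N(d₂) = 0.672398,  e^(−rT) = 0.718799
E₀ = V₀·N(d₁) − D·e^(−rT)·N(d₂)
   = 222.7492·0.911060 − 138.1446·0.718799·0.672398 = 136.169931
B₀ = V₀ − E₀ = 222.7492 − 136.169931 = 86.579269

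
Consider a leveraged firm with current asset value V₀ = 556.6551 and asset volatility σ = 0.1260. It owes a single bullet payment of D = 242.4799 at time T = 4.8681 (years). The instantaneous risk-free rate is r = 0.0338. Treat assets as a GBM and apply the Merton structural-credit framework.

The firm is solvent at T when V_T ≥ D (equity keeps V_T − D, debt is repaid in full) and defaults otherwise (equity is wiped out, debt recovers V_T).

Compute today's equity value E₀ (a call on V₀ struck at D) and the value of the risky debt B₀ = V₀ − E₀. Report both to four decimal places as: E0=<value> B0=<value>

d₁ = [ln(V₀/D) + (r + σ²/2)T] / (σ√T)
   = [ln(556.6551/242.4799) + (0.0338 + 0.5·0.1260²)·4.8681] / (0.1260·√4.8681)
   = [0.831027 + 0.203185] / 0.278004 = 3.720139
d₂ = d₁ − σ√T = 3.720139 − 0.278004 = 3.442136
N(d₁) = 0.999900,  N(d₂) = 0.999711,  e^(−rT) = 0.848282
E₀ = V₀·N(d₁) − D·e^(−rT)·N(d₂)
   = 556.6551·0.999900 − 242.4799·0.848282·0.999711 = 350.967627
B₀ = V₀ − E₀ = 556.6551 − 350.967627 = 205.687473

E0=350.9676 B0=205.6875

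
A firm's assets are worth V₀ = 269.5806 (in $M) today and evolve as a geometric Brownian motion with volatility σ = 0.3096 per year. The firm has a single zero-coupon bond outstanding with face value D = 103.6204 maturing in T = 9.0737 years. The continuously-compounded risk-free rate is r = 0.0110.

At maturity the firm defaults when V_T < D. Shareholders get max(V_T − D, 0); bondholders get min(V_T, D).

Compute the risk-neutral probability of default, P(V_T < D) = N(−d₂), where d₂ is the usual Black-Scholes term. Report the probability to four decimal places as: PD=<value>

d₁ = [ln(V₀/D) + (r + σ²/2)T] / (σ√T)
   = [ln(269.5806/103.6204) + (0.0110 + 0.5·0.3096²)·9.0737] / (0.3096·√9.0737)
   = [0.956133 + 0.534678] / 0.932595 = 1.598562
d₂ = d₁ − σ√T = 1.598562 − 0.932595 = 0.665966
risk-neutral PD = N(−d₂) = N(-0.665966) = 0.252716

PD=0.2527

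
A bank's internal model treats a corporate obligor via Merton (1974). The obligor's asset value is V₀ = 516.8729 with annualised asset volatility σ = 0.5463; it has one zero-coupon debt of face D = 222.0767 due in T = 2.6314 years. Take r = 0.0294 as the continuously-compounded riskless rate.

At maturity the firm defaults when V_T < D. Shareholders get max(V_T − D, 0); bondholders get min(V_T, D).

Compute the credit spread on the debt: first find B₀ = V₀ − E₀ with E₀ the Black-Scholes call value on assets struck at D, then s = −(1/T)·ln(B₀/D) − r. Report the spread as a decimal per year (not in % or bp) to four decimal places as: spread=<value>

spread=0.0408

d₁ = [ln(V₀/D) + (r + σ²/2)T] / (σ√T)
   = [ln(516.8729/222.0767) + (0.0294 + 0.5·0.5463²)·2.6314] / (0.5463·√2.6314)
   = [0.844774 + 0.470026] / 0.886185 = 1.483662
d₂ = d₁ − σ√T = 1.483662 − 0.886185 = 0.597476
N(d₁) = 0.931051,  N(d₂) = 0.724905,  e^(−rT) = 0.925554
E₀ = V₀·N(d₁) − D·e^(−rT)·N(d₂)
   = 516.8729·0.931051 − 222.0767·0.925554·0.724905 = 332.234995
B₀ = V₀ − E₀ = 516.8729 − 332.234995 = 184.637905
spread = −(1/T)·ln(B₀/D) − r = −(1/2.6314)·ln(184.637905/222.0767) − 0.0294 = 0.04076272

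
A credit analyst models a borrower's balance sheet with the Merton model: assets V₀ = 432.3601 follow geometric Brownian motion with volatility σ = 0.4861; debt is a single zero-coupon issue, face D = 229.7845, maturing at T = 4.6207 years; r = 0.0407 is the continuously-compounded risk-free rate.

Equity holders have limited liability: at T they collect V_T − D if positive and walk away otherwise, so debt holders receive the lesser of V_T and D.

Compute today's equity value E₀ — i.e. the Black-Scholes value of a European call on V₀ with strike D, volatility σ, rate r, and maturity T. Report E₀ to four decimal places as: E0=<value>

d₁ = [ln(V₀/D) + (r + σ²/2)T] / (σ√T)
   = [ln(432.3601/229.7845) + (0.0407 + 0.5·0.4861²)·4.6207] / (0.4861·√4.6207)
   = [0.632117 + 0.733983] / 1.044911 = 1.307383
d₂ = d₁ − σ√T = 1.307383 − 1.044911 = 0.262471
N(d₁) = 0.904459,  N(d₂) = 0.603521,  e^(−rT) = 0.828563
E₀ = V₀·N(d₁) − D·e^(−rT)·N(d₂)
   = 432.3601·0.904459 − 229.7845·0.828563·0.603521 = 276.146917

E0=276.1469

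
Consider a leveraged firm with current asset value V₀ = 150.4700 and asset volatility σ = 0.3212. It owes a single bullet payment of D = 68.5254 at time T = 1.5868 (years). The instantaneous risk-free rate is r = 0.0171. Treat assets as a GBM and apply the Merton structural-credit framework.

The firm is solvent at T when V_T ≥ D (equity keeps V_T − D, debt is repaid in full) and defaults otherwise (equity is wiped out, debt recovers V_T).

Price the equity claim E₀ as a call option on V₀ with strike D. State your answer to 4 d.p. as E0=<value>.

d₁ = [ln(V₀/D) + (r + σ²/2)T] / (σ√T)
   = [ln(150.4700/68.5254) + (0.0171 + 0.5·0.3212²)·1.5868] / (0.3212·√1.5868)
   = [0.786559 + 0.108989] / 0.404610 = 2.213361
d₂ = d₁ − σ√T = 2.213361 − 0.404610 = 1.808751
N(d₁) = 0.986564,  N(d₂) = 0.964755,  e^(−rT) = 0.973231
E₀ = V₀·N(d₁) − D·e^(−rT)·N(d₂)
   = 150.4700·0.986564 − 68.5254·0.973231·0.964755 = 84.107730

E0=84.1077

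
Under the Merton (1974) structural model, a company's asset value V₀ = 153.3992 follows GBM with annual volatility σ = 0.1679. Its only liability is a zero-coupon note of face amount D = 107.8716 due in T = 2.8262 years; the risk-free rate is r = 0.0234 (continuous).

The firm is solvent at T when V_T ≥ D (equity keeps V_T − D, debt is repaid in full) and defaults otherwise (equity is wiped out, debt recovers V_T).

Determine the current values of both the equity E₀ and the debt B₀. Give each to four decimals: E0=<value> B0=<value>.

E0=53.4962 B0=99.9030

d₁ = [ln(V₀/D) + (r + σ²/2)T] / (σ√T)
   = [ln(153.3992/107.8716) + (0.0234 + 0.5·0.1679²)·2.8262] / (0.1679·√2.8262)
   = [0.352102 + 0.105969] / 0.282262 = 1.622858
d₂ = d₁ − σ√T = 1.622858 − 0.282262 = 1.340597
N(d₁) = 0.947690,  N(d₂) = 0.909974,  e^(−rT) = 0.936006
E₀ = V₀·N(d₁) − D·e^(−rT)·N(d₂)
   = 153.3992·0.947690 − 107.8716·0.936006·0.909974 = 53.496179
B₀ = V₀ − E₀ = 153.3992 − 53.496179 = 99.903021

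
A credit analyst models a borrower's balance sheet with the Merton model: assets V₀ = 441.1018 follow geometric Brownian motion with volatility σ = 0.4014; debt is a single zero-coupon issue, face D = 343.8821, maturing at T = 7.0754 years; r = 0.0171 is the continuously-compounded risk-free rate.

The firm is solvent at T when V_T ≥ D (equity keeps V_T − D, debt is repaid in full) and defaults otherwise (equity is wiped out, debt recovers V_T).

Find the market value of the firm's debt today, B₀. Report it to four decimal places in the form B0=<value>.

d₁ = [ln(V₀/D) + (r + σ²/2)T] / (σ√T)
   = [ln(441.1018/343.8821) + (0.0171 + 0.5·0.4014²)·7.0754] / (0.4014·√7.0754)
   = [0.248977 + 0.690990] / 1.067709 = 0.880359
d₂ = d₁ − σ√T = 0.880359 − 1.067709 = -0.187350
N(d₁) = 0.810668,  N(d₂) = 0.425693,  e^(−rT) = 0.886043
E₀ = V₀·N(d₁) − D·e^(−rT)·N(d₂)
   = 441.1018·0.810668 − 343.8821·0.886043·0.425693 = 227.880578
B₀ = V₀ − E₀ = 441.1018 − 227.880578 = 213.221222

B0=213.2212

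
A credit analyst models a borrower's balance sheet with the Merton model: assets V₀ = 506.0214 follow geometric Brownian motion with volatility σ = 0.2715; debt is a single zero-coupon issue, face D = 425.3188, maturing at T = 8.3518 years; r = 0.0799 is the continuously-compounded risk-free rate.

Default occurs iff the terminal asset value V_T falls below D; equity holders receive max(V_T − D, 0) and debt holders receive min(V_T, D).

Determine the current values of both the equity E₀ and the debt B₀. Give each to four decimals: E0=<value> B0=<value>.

E0=305.7840 B0=200.2374

d₁ = [ln(V₀/D) + (r + σ²/2)T] / (σ√T)
   = [ln(506.0214/425.3188) + (0.0799 + 0.5·0.2715²)·8.3518] / (0.2715·√8.3518)
   = [0.173740 + 0.975124] / 0.784621 = 1.464228
d₂ = d₁ − σ√T = 1.464228 − 0.784621 = 0.679607
N(d₁) = 0.928434,  N(d₂) = 0.751623,  e^(−rT) = 0.513088
E₀ = V₀·N(d₁) − D·e^(−rT)·N(d₂)
   = 506.0214·0.928434 − 425.3188·0.513088·0.751623 = 305.783969
B₀ = V₀ − E₀ = 506.0214 − 305.783969 = 200.237431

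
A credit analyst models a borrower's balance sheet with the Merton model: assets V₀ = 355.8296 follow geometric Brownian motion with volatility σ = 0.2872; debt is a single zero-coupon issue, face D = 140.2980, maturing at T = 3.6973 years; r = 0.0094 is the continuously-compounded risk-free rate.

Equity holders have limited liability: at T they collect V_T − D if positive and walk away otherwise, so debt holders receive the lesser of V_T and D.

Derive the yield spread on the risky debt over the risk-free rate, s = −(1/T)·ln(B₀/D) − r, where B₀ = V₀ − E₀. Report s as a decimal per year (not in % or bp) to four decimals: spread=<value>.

d₁ = [ln(V₀/D) + (r + σ²/2)T] / (σ√T)
   = [ln(355.8296/140.2980) + (0.0094 + 0.5·0.2872²)·3.6973] / (0.2872·√3.6973)
   = [0.930683 + 0.187238] / 0.552239 = 2.024345
d₂ = d₁ − σ√T = 2.024345 − 0.552239 = 1.472107
N(d₁) = 0.978533,  N(d₂) = 0.929504,  e^(−rT) = 0.965842
E₀ = V₀·N(d₁) − D·e^(−rT)·N(d₂)
   = 355.8296·0.978533 − 140.2980·0.965842·0.929504 = 222.237757
B₀ = V₀ − E₀ = 355.8296 − 222.237757 = 133.591843
spread = −(1/T)·ln(B₀/D) − r = −(1/3.6973)·ln(133.591843/140.2980) − 0.0094 = 0.00384738

spread=0.0038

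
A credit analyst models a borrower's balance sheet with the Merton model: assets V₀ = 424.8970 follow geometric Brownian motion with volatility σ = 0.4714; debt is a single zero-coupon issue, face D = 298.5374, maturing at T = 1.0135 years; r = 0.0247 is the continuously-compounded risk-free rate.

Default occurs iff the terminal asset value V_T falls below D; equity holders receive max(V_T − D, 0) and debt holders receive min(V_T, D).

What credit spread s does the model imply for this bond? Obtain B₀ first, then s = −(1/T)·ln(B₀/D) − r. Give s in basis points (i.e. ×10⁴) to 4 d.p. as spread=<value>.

d₁ = [ln(V₀/D) + (r + σ²/2)T] / (σ√T)
   = [ln(424.8970/298.5374) + (0.0247 + 0.5·0.4714²)·1.0135] / (0.4714·√1.0135)
   = [0.352952 + 0.137642] / 0.474571 = 1.033762
d₂ = d₁ − σ√T = 1.033762 − 0.474571 = 0.559191
N(d₁) = 0.849376,  N(d₂) = 0.711984,  e^(−rT) = 0.975277
E₀ = V₀·N(d₁) − D·e^(−rT)·N(d₂)
   = 424.8970·0.849376 − 298.5374·0.975277·0.711984 = 153.598426
B₀ = V₀ − E₀ = 424.8970 − 153.598426 = 271.298574
spread = −(1/T)·ln(B₀/D) − r = −(1/1.0135)·ln(271.298574/298.5374) − 0.0247 = 0.06970084
in basis points: 0.06970084 × 10⁴ = 697.0084 bp

spread=697.0084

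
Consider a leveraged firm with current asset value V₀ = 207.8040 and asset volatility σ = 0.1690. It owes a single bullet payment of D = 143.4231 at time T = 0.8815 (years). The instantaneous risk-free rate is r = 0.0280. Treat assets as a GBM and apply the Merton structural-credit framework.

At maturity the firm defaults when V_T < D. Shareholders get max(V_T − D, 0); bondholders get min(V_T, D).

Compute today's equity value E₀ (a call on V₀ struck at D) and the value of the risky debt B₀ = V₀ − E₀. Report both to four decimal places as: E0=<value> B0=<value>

d₁ = [ln(V₀/D) + (r + σ²/2)T] / (σ√T)
   = [ln(207.8040/143.4231) + (0.0280 + 0.5·0.1690²)·0.8815] / (0.1690·√0.8815)
   = [0.370796 + 0.037270] / 0.158671 = 2.571776
d₂ = d₁ − σ√T = 2.571776 − 0.158671 = 2.413105
N(d₁) = 0.994941,  N(d₂) = 0.992091,  e^(−rT) = 0.975620
E₀ = V₀·N(d₁) − D·e^(−rT)·N(d₂)
   = 207.8040·0.994941 − 143.4231·0.975620·0.992091 = 67.932903
B₀ = V₀ − E₀ = 207.8040 − 67.932903 = 139.871097

E0=67.9329 B0=139.8711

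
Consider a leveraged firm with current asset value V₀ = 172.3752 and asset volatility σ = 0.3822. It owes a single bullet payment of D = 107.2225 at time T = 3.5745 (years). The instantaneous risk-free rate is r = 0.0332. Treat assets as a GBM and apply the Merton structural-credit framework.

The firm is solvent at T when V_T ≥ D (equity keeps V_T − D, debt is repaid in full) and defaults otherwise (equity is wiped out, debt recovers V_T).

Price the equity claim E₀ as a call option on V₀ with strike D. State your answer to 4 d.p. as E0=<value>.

E0=87.4618

d₁ = [ln(V₀/D) + (r + σ²/2)T] / (σ√T)
   = [ln(172.3752/107.2225) + (0.0332 + 0.5·0.3822²)·3.5745] / (0.3822·√3.5745)
   = [0.474767 + 0.379749] / 0.722601 = 1.182557
d₂ = d₁ − σ√T = 1.182557 − 0.722601 = 0.459957
N(d₁) = 0.881508,  N(d₂) = 0.677226,  e^(−rT) = 0.888098
E₀ = V₀·N(d₁) − D·e^(−rT)·N(d₂)
   = 172.3752·0.881508 − 107.2225·0.888098·0.677226 = 87.461816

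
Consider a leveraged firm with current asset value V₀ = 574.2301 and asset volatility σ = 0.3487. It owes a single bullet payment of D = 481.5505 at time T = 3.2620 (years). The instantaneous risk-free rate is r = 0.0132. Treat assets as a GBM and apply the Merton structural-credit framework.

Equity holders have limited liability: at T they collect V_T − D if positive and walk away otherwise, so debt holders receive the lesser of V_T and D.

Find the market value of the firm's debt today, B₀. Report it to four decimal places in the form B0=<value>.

d₁ = [ln(V₀/D) + (r + σ²/2)T] / (σ√T)
   = [ln(574.2301/481.5505) + (0.0132 + 0.5·0.3487²)·3.2620] / (0.3487·√3.2620)
   = [0.176019 + 0.241374] / 0.629787 = 0.662753
d₂ = d₁ − σ√T = 0.662753 − 0.629787 = 0.032966
N(d₁) = 0.746256,  N(d₂) = 0.513149,  e^(−rT) = 0.957855
E₀ = V₀·N(d₁) − D·e^(−rT)·N(d₂)
   = 574.2301·0.746256 − 481.5505·0.957855·0.513149 = 191.829495
B₀ = V₀ − E₀ = 574.2301 − 191.829495 = 382.400605

B0=382.4006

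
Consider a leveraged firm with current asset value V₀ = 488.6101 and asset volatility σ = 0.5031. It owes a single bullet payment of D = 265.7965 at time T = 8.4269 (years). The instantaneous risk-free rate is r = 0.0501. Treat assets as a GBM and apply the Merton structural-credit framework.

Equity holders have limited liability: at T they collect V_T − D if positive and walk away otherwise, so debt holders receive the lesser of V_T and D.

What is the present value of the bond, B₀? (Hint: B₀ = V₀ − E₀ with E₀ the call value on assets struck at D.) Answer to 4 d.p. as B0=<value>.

d₁ = [ln(V₀/D) + (r + σ²/2)T] / (σ√T)
   = [ln(488.6101/265.7965) + (0.0501 + 0.5·0.5031²)·8.4269] / (0.5031·√8.4269)
   = [0.608834 + 1.488652] / 1.460455 = 1.436187
d₂ = d₁ − σ√T = 1.436187 − 1.460455 = -0.024269
N(d₁) = 0.924525,  N(d₂) = 0.490319,  e^(−rT) = 0.655611
E₀ = V₀·N(d₁) − D·e^(−rT)·N(d₂)
   = 488.6101·0.924525 − 265.7965·0.655611·0.490319 = 366.289855
B₀ = V₀ − E₀ = 488.6101 − 366.289855 = 122.320245

B0=122.3202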